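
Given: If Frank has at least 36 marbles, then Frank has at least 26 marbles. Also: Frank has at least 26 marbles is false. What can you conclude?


Modus tollens: P → Q, ¬Q ⊢ ¬P
P: Frank has at least 36 marbles
Q: Frank has at least 26 marbles
We have P → Q and Q is false.
By modus tollens, P must be false.

It is not the case that Frank has at least 36 marbles


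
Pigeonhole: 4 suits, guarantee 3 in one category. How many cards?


Pigeonhole: to guarantee k in one of n categories, need (k-1)×n + 1.
k = 3, n = 4
Minimum = (3-1) × 4 + 1 = 2 × 4 + 1

9


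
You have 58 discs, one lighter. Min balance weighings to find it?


Each weighing has 3 outcomes (left heavy / balance / right heavy), so k weighings distinguish at most 3^k cases; splitting into three near-equal groups achieves this.
Need 3^k ≥ 58: 3^3 = 27 < 58 ≤ 3^4 = 81
k = ⌈log₃(58)⌉ = 4

4


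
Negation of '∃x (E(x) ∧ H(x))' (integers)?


Original: ∃x (E(x) ∧ H(x))
Rule: ¬∀→∃, ¬∃→∀, negate predicate.
Negation: ∀x (¬E(x) ∨ ¬H(x))

∀x (¬E(x) ∨ ¬H(x))


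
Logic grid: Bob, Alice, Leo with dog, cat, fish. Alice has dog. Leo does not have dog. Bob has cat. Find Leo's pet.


From clues:
  Bob → cat
  Alice → dog
By elimination, Leo gets the remaining.

fish


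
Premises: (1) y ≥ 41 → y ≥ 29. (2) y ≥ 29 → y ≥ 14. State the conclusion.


Hypothetical syllogism: P → Q, Q → R ⊢ P → R
Premise 1: y ≥ 41 → y ≥ 29
Premise 2: y ≥ 29 → y ≥ 14
Chain the implications: the middle term (y ≥ 29) links the two.
Conclusion: If y ≥ 41, then y ≥ 14.

If y ≥ 41, then y ≥ 14.


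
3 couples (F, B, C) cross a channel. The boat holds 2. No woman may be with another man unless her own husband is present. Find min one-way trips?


Label couples F, B, C (H = husband, W = wife).
Counting alone: 6 people, the boat carries 2 and someone must bring it back, so each round trip nets at most +1 on the far side until the last crossing → at least 9 trips. The jealousy constraint makes 9 impossible; the shortest valid schedule has 11:
1. WF+WB →  (far: WF,WB; near: HF,HB,HC,WC)
2. WF ←       (far: WB; near: HF,HB,HC,WF,WC)
3. WF+WC →  (far: WF,WB,WC; near: HF,HB,HC)
4. WF ←       (far: WB,WC; near: HF,HB,HC,WF)
5. HB+HC →  (far: HB,WB,HC,WC; near: HF,WF)
6. HB+WB ←  (far: HC,WC; near: HF,WF,HB,WB)
7. HF+HB →  (far: HF,HB,HC,WC; near: WF,WB)
8. WC ←       (far: HF,HB,HC; near: WF,WB,WC)
9. WF+WB →  (far: HF,WF,HB,WB,HC; near: WC)
10. HC ←      (far: HF,WF,HB,WB; near: HC,WC)
11. HC+WC → (far: all six; near: empty)
In every state each wife is either with her husband or with no other man.
Minimum trips = 11

11


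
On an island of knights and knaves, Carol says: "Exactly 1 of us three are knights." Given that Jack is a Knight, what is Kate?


Carol claims exactly 1 knights among Carol, Jack, Kate.
Given: Jack is a Knight.

Case 1: Carol is a Knight (tells truth)
  Then exactly 1 of the three are knights.
  Counting Carol, Jack: 2 knight(s) so far. Need -1 more → impossible.
Case 2: Carol is a Knave (lies)
  Then the count is NOT 1.
  If Kate = Knave, count = 1 = 1 → claim would be true, contradicts lie.
  If Kate = Knight, count = 2 ≠ 1 → lie confirmed ✓

Kate is a Knight.

Knight


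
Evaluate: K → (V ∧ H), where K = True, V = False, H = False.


K = True, V = False, H = False
Step 1: V ∧ H = False AND False = False
Step 2: K → (False): false only when K=True and consequent=False.
Result: False

False


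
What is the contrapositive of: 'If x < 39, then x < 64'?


Original: If x < 39, then x < 64
Contrapositive: If ¬Q, then ¬P
Negate Q: not (x < 64)
Negate P: not (x < 39)

If not (x < 64), then not (x < 39).


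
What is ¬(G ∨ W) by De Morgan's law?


De Morgan's law: ¬(P ∨ Q) ≡ ¬P ∧ ¬Q
¬(G ∨ W) = ¬G ∧ ¬W

¬G ∧ ¬W


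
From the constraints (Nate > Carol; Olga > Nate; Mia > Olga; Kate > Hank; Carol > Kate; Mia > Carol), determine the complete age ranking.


Constraints: Nate > Carol; Olga > Nate; Mia > Olga; Kate > Hank; Carol > Kate; Mia > Carol
Method: at each step, the next-highest is the one remaining person who never appears on the smaller side of a constraint between remaining people.
  Step 1: remaining {Kate, Nate, Olga, Mia, Hank, Carol}; on the smaller side: {Kate, Nate, Olga, Hank, Carol} → Mia is next (Mia > Olga; Mia > Carol).
  Step 2: remaining {Kate, Nate, Olga, Hank, Carol}; on the smaller side: {Kate, Nate, Hank, Carol} → Olga is next (Olga > Nate).
  Step 3: remaining {Kate, Nate, Hank, Carol}; on the smaller side: {Kate, Hank, Carol} → Nate is next (Nate > Carol).
  Step 4: remaining {Kate, Hank, Carol}; on the smaller side: {Kate, Hank} → Carol is next (Carol > Kate).
  Step 5: remaining {Kate, Hank}; on the smaller side: {Hank} → Kate is next (Kate > Hank).
  Step 6: only Hank remains → lowest.
Final ranking (highest to lowest):

Mia > Olga > Nate > Carol > Kate > Hank


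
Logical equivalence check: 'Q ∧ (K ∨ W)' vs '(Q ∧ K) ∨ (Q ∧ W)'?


Expression 1: Q ∧ (K ∨ W)
Expression 2: (Q ∧ K) ∨ (Q ∧ W)
Truth table (Q K W | Expr1 Expr2):
  T T T |   T     T
  T T F |   T     T
  T F T |   T     T
  T F F |   F     F
  F T T |   F     F
  F T F |   F     F
  F F T |   F     F
  F F F |   F     F
All 8 rows agree, so the expressions are logically equivalent.

Yes


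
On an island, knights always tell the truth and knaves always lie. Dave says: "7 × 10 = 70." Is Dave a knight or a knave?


Statement: "7 × 10 = 70."
Actual: 7 × 10 = 70
Claimed: 70
Statement is TRUE → Dave tells the truth → Knight

Knight


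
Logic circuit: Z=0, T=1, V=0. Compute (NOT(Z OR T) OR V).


Z OR T = 1
NOT(1) = 0
0 OR 0 = 0

0


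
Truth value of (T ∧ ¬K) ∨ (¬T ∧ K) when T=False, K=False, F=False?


T = False, K = False, F = False
Expression: (T ∧ ¬K) ∨ (¬T ∧ K)
Step 1: ¬K = NOT False = True
Step 2: T ∧ ¬K = False AND True = False
Step 3: ¬T = NOT False = True
Step 4: ¬T ∧ K = True AND False = False
Step 5: (False) ∨ (False) = False OR False = False

False


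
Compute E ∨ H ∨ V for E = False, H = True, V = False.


E = False, H = True, V = False
Step 1: E ∨ H = False OR True = True
Step 2: True ∨ V = True OR False = True
OR is true when at least one operand is true.

True


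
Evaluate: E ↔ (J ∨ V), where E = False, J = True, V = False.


E = False, J = True, V = False
Step 1: J ∨ V = True OR False = True
Step 2: E ↔ (True): true when both sides have same truth value.
Result: False ↔ True = False

False


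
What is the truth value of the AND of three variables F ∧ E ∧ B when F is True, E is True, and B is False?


F = True, E = True, B = False
Step 1: F ∧ E = True AND True = True
Step 2: (True) ∧ B = (True) AND False = False
AND is true only when ALL operands are true.

False


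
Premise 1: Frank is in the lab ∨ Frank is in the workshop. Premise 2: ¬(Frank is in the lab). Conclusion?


Disjunctive syllogism: P ∨ Q, ¬P ⊢ Q
Disjunction: Frank is in the lab ∨ Frank is in the workshop
We know it is not the case that Frank is in the lab.
By disjunctive syllogism, the other disjunct must be true.

Frank is in the workshop


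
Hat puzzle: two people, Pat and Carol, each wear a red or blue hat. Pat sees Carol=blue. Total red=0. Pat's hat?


Total red = 0, Carol = blue
Red accounted for: 0
Remaining for Pat: 0
Pat's hat is blue.

blue


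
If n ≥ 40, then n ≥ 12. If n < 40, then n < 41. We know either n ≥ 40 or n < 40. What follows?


Constructive dilemma: (P → Q) ∧ (R → S), P ∨ R ⊢ Q ∨ S
Premise 1: n ≥ 40 → n ≥ 12
Premise 2: n < 40 → n < 41
Premise 3: n ≥ 40 ∨ n < 40
Case 1: Assuming n ≥ 40, then by Premise 1, n ≥ 12.
Case 2: Assuming n < 40, then by Premise 2, n < 41.
Since one of n ≥ 40 or n < 40 must hold, we get n ≥ 12 or n < 41.

n ≥ 12 or n < 41.


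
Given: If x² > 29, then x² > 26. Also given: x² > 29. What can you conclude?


Modus ponens: P → Q, P ⊢ Q
P: x² > 29
Q: x² > 26
We have P → Q and P is true.
By modus ponens, Q must be true.

x² > 26


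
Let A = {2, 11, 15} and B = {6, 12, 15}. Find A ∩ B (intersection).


A = {2, 11, 15}
B = {6, 12, 15}
Operation: intersection
Elements in both: 15

{15}


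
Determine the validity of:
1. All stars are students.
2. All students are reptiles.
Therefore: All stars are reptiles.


Premise 1: All stars are students.
Premise 2: All students are reptiles.
Conclusion: All stars are reptiles.
Barbara syllogism (AAA-1): All A are B, All B are C → All A are C.
Middle term (students) distributed in premise 2.

Valid


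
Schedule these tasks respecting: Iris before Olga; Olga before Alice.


Constraints: Iris before Olga; Olga before Alice
Method: repeatedly schedule the remaining task that has no remaining task required before it.
  Step 1: remaining {Alice, Olga, Iris}; every task except Iris still has a predecessor pending → schedule Iris.
  Step 2: remaining {Alice, Olga}; every task except Olga still has a predecessor pending → schedule Olga.
  Step 3: only Alice remains → schedule Alice.
Resulting order:

Iris → Olga → Alice


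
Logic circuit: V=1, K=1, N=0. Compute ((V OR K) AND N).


V OR K = 1|1 = 1
1 AND 0 = 0

0


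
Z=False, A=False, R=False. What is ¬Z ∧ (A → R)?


Z = False, A = False, R = False
Expression: ¬Z ∧ (A → R)
Step 1: ¬Z = NOT False = True
Step 2: A → R = False → False (false only if A=True, R=False) = True
Step 3: (True) ∧ (True) = True AND True = True

True


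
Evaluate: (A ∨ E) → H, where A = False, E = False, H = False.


A = False, E = False, H = False
Step 1: A ∨ E = False OR False = False
Step 2: (False) → H: false only when antecedent=True and H=False.
Result: True

True


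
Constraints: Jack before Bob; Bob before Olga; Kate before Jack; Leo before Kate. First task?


Constraints: Jack before Bob; Bob before Olga; Kate before Jack; Leo before Kate
The first task can have nothing scheduled before it, so it must never appear on the right of a 'before'.
Tasks appearing after some 'before': Bob, Olga, Jack, Kate.
The only task not in that list is Leo → it is first.

Leo


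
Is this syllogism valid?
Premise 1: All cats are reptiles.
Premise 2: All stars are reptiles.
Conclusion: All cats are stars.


Premise 1: All cats are reptiles.
Premise 2: All stars are reptiles.
Conclusion: All cats are stars.
Fallacy: undistributed middle. reptiles is predicate in both.
Counterexample: cats and stars could be disjoint subsets of reptiles.

Invalid


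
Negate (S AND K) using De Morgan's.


De Morgan's law: ¬(P ∧ Q) ≡ ¬P ∨ ¬Q
¬(S ∧ K) = ¬S ∨ ¬K

¬S ∨ ¬K


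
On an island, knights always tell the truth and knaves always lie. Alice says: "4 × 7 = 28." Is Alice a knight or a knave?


Statement: "4 × 7 = 28."
Actual: 4 × 7 = 28
Claimed: 28
Statement is TRUE → Alice tells the truth → Knight

Knight


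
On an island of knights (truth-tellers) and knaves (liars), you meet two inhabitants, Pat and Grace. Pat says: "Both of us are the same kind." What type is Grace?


Pat says: "Both of us are the same kind."
Case 1: Pat is a Knight (truth-teller)
  Statement is true → they ARE the same → Grace is also a Knight
Case 2: Pat is a Knave (liar)
  Statement is false → they are NOT the same → Grace is a Knight
In both cases, Grace is a Knight.

Knight


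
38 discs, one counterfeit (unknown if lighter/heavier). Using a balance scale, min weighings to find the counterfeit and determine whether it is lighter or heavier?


Let n = 38. 76 possibilities (n discs × lighter/heavier); each weighing has 3 outcomes.
Bound for k weighings: say the first weighing puts j discs on each pan. If it tips, the 2j weighed discs remain suspects (each with a known direction) and k-1 weighings give 3^(k-1) outcomes; 3^(k-1) is odd, so 2j ≤ 3^(k-1) - 1. If it balances, the n - 2j unweighed discs remain with direction unknown: 2(n - 2j) ≤ 3^(k-1) - 1 by the same parity argument. Adding, n ≤ (3^(k-1) - 1) + (3^(k-1) - 1)/2 = (3^k - 3)/2, and the classical three-group strategy achieves this (3 discs in 2 weighings, 12 in 3, 39 in 4, 120 in 5).
So we need the smallest k with (3^k - 3)/2 ≥ 38.
k = 3: (3^3 - 3)/2 = 12 < 38 ✗
k = 4: (3^4 - 3)/2 = 39 ≥ 38 ✓

4


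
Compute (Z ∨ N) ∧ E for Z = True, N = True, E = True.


Z = True, N = True, E = True
Step 1: Z ∨ N = True OR True = True
Step 2: True ∧ E = True AND True = True
OR is true when at least one operand is true; AND requires both.

True


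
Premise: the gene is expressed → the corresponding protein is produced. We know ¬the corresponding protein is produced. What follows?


Modus tollens: P → Q, ¬Q ⊢ ¬P
P: the gene is expressed
Q: the corresponding protein is produced
We have P → Q and Q is false.
By modus tollens, P must be false.

It is not the case that the gene is expressed


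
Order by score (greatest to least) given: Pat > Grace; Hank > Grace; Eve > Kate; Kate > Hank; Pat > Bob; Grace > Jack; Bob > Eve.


Constraints: Pat > Grace; Hank > Grace; Eve > Kate; Kate > Hank; Pat > Bob; Grace > Jack; Bob > Eve
Method: at each step, the next-highest is the one remaining person who never appears on the smaller side of a constraint between remaining people.
  Step 1: remaining {Grace, Jack, Bob, Eve, Pat, Hank, Kate}; on the smaller side: {Grace, Jack, Bob, Eve, Hank, Kate} → Pat is next (Pat > Grace; Pat > Bob).
  Step 2: remaining {Grace, Jack, Bob, Eve, Hank, Kate}; on the smaller side: {Grace, Jack, Eve, Hank, Kate} → Bob is next (Bob > Eve).
  Step 3: remaining {Grace, Jack, Eve, Hank, Kate}; on the smaller side: {Grace, Jack, Hank, Kate} → Eve is next (Eve > Kate).
  Step 4: remaining {Grace, Jack, Hank, Kate}; on the smaller side: {Grace, Jack, Hank} → Kate is next (Kate > Hank).
  Step 5: remaining {Grace, Jack, Hank}; on the smaller side: {Grace, Jack} → Hank is next (Hank > Grace).
  Step 6: remaining {Grace, Jack}; on the smaller side: {Jack} → Grace is next (Grace > Jack).
  Step 7: only Jack remains → lowest.
Final ranking (highest to lowest):

Pat > Bob > Eve > Kate > Hank > Grace > Jack


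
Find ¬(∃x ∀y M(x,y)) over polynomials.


Original: ∃x ∀y M(x,y)
Rule: ¬∀→∃, ¬∃→∀, negate predicate.
Negation: ∀x ∃y ¬M(x,y)

∀x ∃y ¬M(x,y)


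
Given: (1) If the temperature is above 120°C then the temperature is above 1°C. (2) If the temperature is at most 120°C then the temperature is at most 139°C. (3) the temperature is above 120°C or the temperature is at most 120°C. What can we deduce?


Constructive dilemma: (P → Q) ∧ (R → S), P ∨ R ⊢ Q ∨ S
Premise 1: the temperature is above 120°C → the temperature is above 1°C
Premise 2: the temperature is at most 120°C → the temperature is at most 139°C
Premise 3: the temperature is above 120°C ∨ the temperature is at most 120°C
Case 1: Assuming the temperature is above 120°C, then by Premise 1, the temperature is above 1°C.
Case 2: Assuming the temperature is at most 120°C, then by Premise 2, the temperature is at most 139°C.
Since one of the temperature is above 120°C or the temperature is at most 120°C must hold, we get the temperature is above 1°C or the temperature is at most 139°C.

The temperature is above 1°C or the temperature is at most 139°C.


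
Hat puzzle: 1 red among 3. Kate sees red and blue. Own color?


Total red = 1, seen red = 1
Own red = 1 - 1 = 0
Kate's hat is blue.

blue


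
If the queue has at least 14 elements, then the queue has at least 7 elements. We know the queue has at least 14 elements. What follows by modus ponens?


Modus ponens: P → Q, P ⊢ Q
P: the queue has at least 14 elements
Q: the queue has at least 7 elements
We have P → Q and P is true.
By modus ponens, Q must be true.

The queue has at least 7 elements


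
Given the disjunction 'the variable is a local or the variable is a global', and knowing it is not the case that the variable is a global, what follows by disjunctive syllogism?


Disjunctive syllogism: P ∨ Q, ¬P ⊢ Q
Disjunction: the variable is a local ∨ the variable is a global
We know it is not the case that the variable is a global.
By disjunctive syllogism, the other disjunct must be true.

The variable is a local


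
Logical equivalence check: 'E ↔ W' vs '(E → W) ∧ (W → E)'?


Expression 1: E ↔ W
Expression 2: (E → W) ∧ (W → E)
Truth table (E W | Expr1 Expr2):
  T T |   T     T
  T F |   F     F
  F T |   F     F
  F F |   T     T
All 4 rows agree, so the expressions are logically equivalent.

Yes


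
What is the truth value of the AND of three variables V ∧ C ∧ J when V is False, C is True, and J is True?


V = False, C = True, J = True
Step 1: V ∧ C = False AND True = False
Step 2: (False) ∧ J = (False) AND True = False
AND is true only when ALL operands are true.

False


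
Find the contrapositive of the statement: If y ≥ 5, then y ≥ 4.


Original: If y ≥ 5, then y ≥ 4
Contrapositive: If ¬Q, then ¬P
Negate Q: not (y ≥ 4)
Negate P: not (y ≥ 5)

If not (y ≥ 4), then not (y ≥ 5).


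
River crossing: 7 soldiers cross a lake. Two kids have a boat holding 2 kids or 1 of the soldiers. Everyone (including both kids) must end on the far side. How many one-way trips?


Per crossing of one of the soldiers: kids→, one←, one of the soldiers→, one← = 4 trips
7 × 4 = 28, + 1 final kids→ = 29
Minimum trips = 29

29


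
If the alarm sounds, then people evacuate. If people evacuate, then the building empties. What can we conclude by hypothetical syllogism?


Hypothetical syllogism: P → Q, Q → R ⊢ P → R
Premise 1: the alarm sounds → people evacuate
Premise 2: people evacuate → the building empties
Chain the implications: the middle term (people evacuate) links the two.
Conclusion: If the alarm sounds, then the building empties.

If the alarm sounds, then the building empties.


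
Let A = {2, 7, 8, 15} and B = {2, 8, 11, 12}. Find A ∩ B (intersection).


A = {2, 7, 8, 15}
B = {2, 8, 11, 12}
Operation: intersection
Elements in both: 2, 8

{2, 8}


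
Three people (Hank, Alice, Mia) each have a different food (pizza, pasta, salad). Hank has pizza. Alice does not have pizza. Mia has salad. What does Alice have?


From clues:
  Mia → salad
  Hank → pizza
By elimination, Alice gets the remaining.

pasta


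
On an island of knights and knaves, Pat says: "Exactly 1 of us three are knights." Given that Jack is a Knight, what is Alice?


Pat claims exactly 1 knights among Pat, Jack, Alice.
Given: Jack is a Knight.

Case 1: Pat is a Knight (tells truth)
  Then exactly 1 of the three are knights.
  Counting Pat, Jack: 2 knight(s) so far. Need -1 more → impossible.
Case 2: Pat is a Knave (lies)
  Then the count is NOT 1.
  If Alice = Knave, count = 1 = 1 → claim would be true, contradicts lie.
  If Alice = Knight, count = 2 ≠ 1 → lie confirmed ✓

Alice is a Knight.

Knight


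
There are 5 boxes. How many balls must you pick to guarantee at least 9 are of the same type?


Pigeonhole: to guarantee k in one of n categories, need (k-1)×n + 1.
k = 9, n = 5
Minimum = (9-1) × 5 + 1 = 8 × 5 + 1

41


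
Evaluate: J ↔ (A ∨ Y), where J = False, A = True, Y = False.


J = False, A = True, Y = False
Step 1: A ∨ Y = True OR False = True
Step 2: J ↔ (True): true when both sides have same truth value.
Result: False ↔ True = False

False


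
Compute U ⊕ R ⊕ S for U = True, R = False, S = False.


U = True, R = False, S = False
Step 1: U ⊕ R = True XOR False = True
Step 2: True ⊕ S = True XOR False = True
XOR is true when an odd number of operands are true.

True


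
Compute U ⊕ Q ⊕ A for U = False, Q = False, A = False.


U = False, Q = False, A = False
Step 1: U ⊕ Q = False XOR False = False
Step 2: False ⊕ A = False XOR False = False
XOR is true when an odd number of operands are true.

False


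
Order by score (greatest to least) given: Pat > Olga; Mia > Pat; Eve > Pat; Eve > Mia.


Constraints: Pat > Olga; Mia > Pat; Eve > Pat; Eve > Mia
Method: at each step, the next-highest is the one remaining person who never appears on the smaller side of a constraint between remaining people.
  Step 1: remaining {Pat, Mia, Olga, Eve}; on the smaller side: {Pat, Mia, Olga} → Eve is next (Eve > Pat; Eve > Mia).
  Step 2: remaining {Pat, Mia, Olga}; on the smaller side: {Pat, Olga} → Mia is next (Mia > Pat).
  Step 3: remaining {Pat, Olga}; on the smaller side: {Olga} → Pat is next (Pat > Olga).
  Step 4: only Olga remains → lowest.
Final ranking (highest to lowest):

Eve > Mia > Pat > Olga


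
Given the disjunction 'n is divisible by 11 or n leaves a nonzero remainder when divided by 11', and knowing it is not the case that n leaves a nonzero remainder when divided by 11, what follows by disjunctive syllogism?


Disjunctive syllogism: P ∨ Q, ¬P ⊢ Q
Disjunction: n is divisible by 11 ∨ n leaves a nonzero remainder when divided by 11
We know it is not the case that n leaves a nonzero remainder when divided by 11.
By disjunctive syllogism, the other disjunct must be true.

n is divisible by 11


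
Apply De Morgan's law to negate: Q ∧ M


De Morgan's law: ¬(P ∧ Q) ≡ ¬P ∨ ¬Q
¬(Q ∧ M) = ¬Q ∨ ¬M

¬Q ∨ ¬M


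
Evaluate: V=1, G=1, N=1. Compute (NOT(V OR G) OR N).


V OR G = 1
NOT(1) = 0
0 OR 1 = 1

1


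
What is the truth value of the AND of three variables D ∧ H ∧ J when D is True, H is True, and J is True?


D = True, H = True, J = True
Step 1: D ∧ H = True AND True = True
Step 2: (True) ∧ J = (True) AND True = True
AND is true only when ALL operands are true.

True


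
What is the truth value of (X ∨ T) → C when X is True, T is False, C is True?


X = True, T = False, C = True
Step 1: X ∨ T = True OR False = True
Step 2: (True) → C: false only when antecedent=True and C=False.
Result: True

True


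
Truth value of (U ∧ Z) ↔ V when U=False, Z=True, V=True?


U = False, Z = True, V = True
Expression: (U ∧ Z) ↔ V
Step 1: U ∧ Z = False AND True = False
Step 2: (False) ↔ V = (False iff True) = False

False


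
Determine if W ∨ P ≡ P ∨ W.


Expression 1: W ∨ P
Expression 2: P ∨ W
Truth table (W P | Expr1 Expr2):
  T T |   T     T
  T F |   T     T
  F T |   T     T
  F F |   F     F
All 4 rows agree, so the expressions are logically equivalent.

Yes


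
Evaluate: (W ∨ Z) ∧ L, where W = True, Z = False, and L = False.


W = True, Z = False, L = False
Step 1: W ∨ Z = True OR False = True
Step 2: True ∧ L = True AND False = False
OR is true when at least one operand is true; AND requires both.

False


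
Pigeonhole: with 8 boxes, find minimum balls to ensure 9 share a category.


Pigeonhole: to guarantee k in one of n categories, need (k-1)×n + 1.
k = 9, n = 8
Minimum = (9-1) × 8 + 1 = 8 × 8 + 1

65


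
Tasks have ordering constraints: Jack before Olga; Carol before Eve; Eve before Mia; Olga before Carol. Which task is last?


Constraints: Jack before Olga; Carol before Eve; Eve before Mia; Olga before Carol
The last task can have nothing scheduled after it, so it must never appear on the left of a 'before'.
Tasks appearing before some other task: Jack, Carol, Eve, Olga.
The only task not in that list is Mia → it is last.

Mia


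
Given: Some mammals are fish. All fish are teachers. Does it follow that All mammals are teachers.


Premise 1: Some mammals are fish.
Premise 2: All fish are teachers.
Conclusion: All mammals are teachers.
Fallacy: illicit minor. The minor term (mammals) is distributed in the conclusion ('All mammals ...') but undistributed in its premise ('Some mammals are fish' doesn't cover all mammals).
Only 'Some mammals are teachers' follows, not 'All'.

Invalid


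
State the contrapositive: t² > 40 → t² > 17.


Original: If t² > 40, then t² > 17
Contrapositive: If ¬Q, then ¬P
Negate Q: not (t² > 17)
Negate P: not (t² > 40)

If not (t² > 17), then not (t² > 40).


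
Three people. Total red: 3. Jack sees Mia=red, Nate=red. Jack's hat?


Total red = 3, seen red = 2
Own red = 3 - 2 = 1
Jack's hat is red.

red


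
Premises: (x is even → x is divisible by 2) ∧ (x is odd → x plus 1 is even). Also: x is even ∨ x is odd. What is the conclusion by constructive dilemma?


Constructive dilemma: (P → Q) ∧ (R → S), P ∨ R ⊢ Q ∨ S
Premise 1: x is even → x is divisible by 2
Premise 2: x is odd → x plus 1 is even
Premise 3: x is even ∨ x is odd
Case 1: Assuming x is even, then by Premise 1, x is divisible by 2.
Case 2: Assuming x is odd, then by Premise 2, x plus 1 is even.
Since one of x is even or x is odd must hold, we get x is divisible by 2 or x plus 1 is even.

x is divisible by 2 or x plus 1 is even.


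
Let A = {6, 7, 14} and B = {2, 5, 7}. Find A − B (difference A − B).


A = {6, 7, 14}
B = {2, 5, 7}
Operation: difference A − B
In A but not B: 6, 14

{6, 14}


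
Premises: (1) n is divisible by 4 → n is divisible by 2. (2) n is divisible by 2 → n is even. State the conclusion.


Hypothetical syllogism: P → Q, Q → R ⊢ P → R
Premise 1: n is divisible by 4 → n is divisible by 2
Premise 2: n is divisible by 2 → n is even
Chain the implications: the middle term (n is divisible by 2) links the two.
Conclusion: If n is divisible by 4, then n is even.

If n is divisible by 4, then n is even.


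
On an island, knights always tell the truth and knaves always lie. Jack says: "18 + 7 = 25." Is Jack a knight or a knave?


Statement: "18 + 7 = 25."
Actual: 18 + 7 = 25
Claimed: 25
Statement is TRUE → Jack tells the truth → Knight

Knight


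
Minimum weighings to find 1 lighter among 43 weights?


Each weighing has 3 outcomes (left heavy / balance / right heavy), so k weighings distinguish at most 3^k cases; splitting into three near-equal groups achieves this.
Need 3^k ≥ 43: 3^3 = 27 < 43 ≤ 3^4 = 81
k = ⌈log₃(43)⌉ = 4

4


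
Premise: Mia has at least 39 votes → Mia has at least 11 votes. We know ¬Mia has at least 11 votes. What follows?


Modus tollens: P → Q, ¬Q ⊢ ¬P
P: Mia has at least 39 votes
Q: Mia has at least 11 votes
We have P → Q and Q is false.
By modus tollens, P must be false.

It is not the case that Mia has at least 39 votes


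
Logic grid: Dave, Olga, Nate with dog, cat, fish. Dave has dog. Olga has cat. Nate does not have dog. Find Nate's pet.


From clues:
  Dave → dog
  Olga → cat
By elimination, Nate gets the remaining.

fish


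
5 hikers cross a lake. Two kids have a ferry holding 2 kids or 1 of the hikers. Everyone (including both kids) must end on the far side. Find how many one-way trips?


Per crossing of one of the hikers: kids→, one←, one of the hikers→, one← = 4 trips
5 × 4 = 20, + 1 final kids→ = 21
Minimum trips = 21

21


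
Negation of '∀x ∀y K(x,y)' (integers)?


Original: ∀x ∀y K(x,y)
Rule: ¬∀→∃, ¬∃→∀, negate predicate.
Negation: ∃x ∃y ¬K(x,y)

∃x ∃y ¬K(x,y)


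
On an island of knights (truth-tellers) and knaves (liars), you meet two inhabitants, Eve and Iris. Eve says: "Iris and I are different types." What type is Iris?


Eve says: "Iris and I are different types."
Case 1: Eve is a Knight (truth-teller)
  Statement is true → they ARE different → Iris is a Knave
Case 2: Eve is a Knave (liar)
  Statement is false → they are NOT different → Iris is a Knave
In both cases, Iris is a Knave.

Knave


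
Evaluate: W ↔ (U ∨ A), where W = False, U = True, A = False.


W = False, U = True, A = False
Step 1: U ∨ A = True OR False = True
Step 2: W ↔ (True): true when both sides have same truth value.
Result: False ↔ True = False

False


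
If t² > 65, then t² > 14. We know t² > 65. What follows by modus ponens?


Modus ponens: P → Q, P ⊢ Q
P: t² > 65
Q: t² > 14
We have P → Q and P is true.
By modus ponens, Q must be true.

t² > 14


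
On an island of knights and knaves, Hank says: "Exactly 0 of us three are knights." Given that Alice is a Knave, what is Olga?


Hank claims exactly 0 knights among Hank, Alice, Olga.
Given: Alice is a Knave.

Case 1: Hank is a Knight (tells truth)
  Then exactly 0 of the three are knights.
  Counting Hank, Alice: 1 knight(s) so far. Need -1 more → impossible.
Case 2: Hank is a Knave (lies)
  Then the count is NOT 0.
  If Olga = Knave, count = 0 = 0 → claim would be true, contradicts lie.
  If Olga = Knight, count = 1 ≠ 0 → lie confirmed ✓

Olga is a Knight.

Knight


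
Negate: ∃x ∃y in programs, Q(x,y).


Original: ∃x ∃y Q(x,y)
Rule: ¬∀→∃, ¬∃→∀, negate predicate.
Negation: ∀x ∀y ¬Q(x,y)

∀x ∀y ¬Q(x,y)


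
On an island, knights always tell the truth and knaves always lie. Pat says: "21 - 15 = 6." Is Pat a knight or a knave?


Statement: "21 - 15 = 6."
Actual: 21 - 15 = 6
Claimed: 6
Statement is TRUE → Pat tells the truth → Knight

Knight


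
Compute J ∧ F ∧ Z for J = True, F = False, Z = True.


J = True, F = False, Z = True
Step 1: J ∧ F = True AND False = False
Step 2: (False) ∧ Z = (False) AND True = False
AND is true only when ALL operands are true.

False


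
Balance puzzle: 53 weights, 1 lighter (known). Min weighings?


Each weighing has 3 outcomes (left heavy / balance / right heavy), so k weighings distinguish at most 3^k cases; splitting into three near-equal groups achieves this.
Need 3^k ≥ 53: 3^3 = 27 < 53 ≤ 3^4 = 81
k = ⌈log₃(53)⌉ = 4

4


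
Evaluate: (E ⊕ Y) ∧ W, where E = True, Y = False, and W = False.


E = True, Y = False, W = False
Step 1: E ⊕ Y = True XOR False = True
Step 2: True ∧ W = True AND False = False
XOR true when exactly one of E,Y is true; then AND with W.

False


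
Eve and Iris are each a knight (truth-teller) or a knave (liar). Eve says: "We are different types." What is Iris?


Eve says: "We are different types."
Case 1: Eve is a Knight (truth-teller)
  Statement is true → they ARE different → Iris is a Knave
Case 2: Eve is a Knave (liar)
  Statement is false → they are NOT different → Iris is a Knave
In both cases, Iris is a Knave.

Knave


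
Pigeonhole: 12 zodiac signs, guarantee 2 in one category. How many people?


Pigeonhole: to guarantee k in one of n categories, need (k-1)×n + 1.
k = 2, n = 12
Minimum = (2-1) × 12 + 1 = 1 × 12 + 1

13


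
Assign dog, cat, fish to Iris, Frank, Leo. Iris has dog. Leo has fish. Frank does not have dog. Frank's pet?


From clues:
  Leo → fish
  Iris → dog
By elimination, Frank gets the remaining.

cat


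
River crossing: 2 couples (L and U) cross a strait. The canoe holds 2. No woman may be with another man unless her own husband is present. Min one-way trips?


Label couples L and U.
1. WL+WU → (far: WL,WU; near: HL,HU)
2. WL ←   (far: WU; near: HL,HU,WL)
3. HL+HU → (far: HL,HU,WU; near: WL)
4. HL ←   (far: HU,WU; near: HL,WL)  — HL returns, since WL is alone on near bank
5. HL+WL → (far: all four; near: empty)
Every state respects the constraint.
Minimum trips = 5

5


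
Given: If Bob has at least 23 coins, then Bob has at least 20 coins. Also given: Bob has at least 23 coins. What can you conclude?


Modus ponens: P → Q, P ⊢ Q
P: Bob has at least 23 coins
Q: Bob has at least 20 coins
We have P → Q and P is true.
By modus ponens, Q must be true.

Bob has at least 20 coins


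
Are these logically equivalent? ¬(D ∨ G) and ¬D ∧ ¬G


Expression 1: ¬(D ∨ G)
Expression 2: ¬D ∧ ¬G
Truth table (D G | Expr1 Expr2):
  T T |   F     F
  T F |   F     F
  F T |   F     F
  F F |   T     T
All 4 rows agree, so the expressions are logically equivalent.

Yes


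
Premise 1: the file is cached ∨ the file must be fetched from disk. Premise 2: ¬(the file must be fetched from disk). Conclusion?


Disjunctive syllogism: P ∨ Q, ¬P ⊢ Q
Disjunction: the file is cached ∨ the file must be fetched from disk
We know it is not the case that the file must be fetched from disk.
By disjunctive syllogism, the other disjunct must be true.

The file is cached


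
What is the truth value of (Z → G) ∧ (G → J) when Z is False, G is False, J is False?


Z = False, G = False, J = False
Step 1: Z → G is false only when Z=True and G=False. Result: True
Step 2: G → J is false only when G=True and J=False. Result: True
Step 3: True ∧ True = True

True


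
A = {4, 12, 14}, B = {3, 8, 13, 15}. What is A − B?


A = {4, 12, 14}
B = {3, 8, 13, 15}
Operation: difference A − B
In A but not B: 4, 12, 14

{4, 12, 14}


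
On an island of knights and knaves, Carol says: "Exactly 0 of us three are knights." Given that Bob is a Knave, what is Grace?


Carol claims exactly 0 knights among Carol, Bob, Grace.
Given: Bob is a Knave.

Case 1: Carol is a Knight (tells truth)
  Then exactly 0 of the three are knights.
  Counting Carol, Bob: 1 knight(s) so far. Need -1 more → impossible.
Case 2: Carol is a Knave (lies)
  Then the count is NOT 0.
  If Grace = Knave, count = 0 = 0 → claim would be true, contradicts lie.
  If Grace = Knight, count = 1 ≠ 0 → lie confirmed ✓

Grace is a Knight.

Knight


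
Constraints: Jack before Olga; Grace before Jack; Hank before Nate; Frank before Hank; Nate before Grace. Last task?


Constraints: Jack before Olga; Grace before Jack; Hank before Nate; Frank before Hank; Nate before Grace
The last task can have nothing scheduled after it, so it must never appear on the left of a 'before'.
Tasks appearing before some other task: Jack, Grace, Hank, Frank, Nate.
The only task not in that list is Olga → it is last.

Olga


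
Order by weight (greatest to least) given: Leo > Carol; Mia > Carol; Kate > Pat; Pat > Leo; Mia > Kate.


Constraints: Leo > Carol; Mia > Carol; Kate > Pat; Pat > Leo; Mia > Kate
Method: at each step, the next-highest is the one remaining person who never appears on the smaller side of a constraint between remaining people.
  Step 1: remaining {Carol, Leo, Pat, Mia, Kate}; on the smaller side: {Carol, Leo, Pat, Kate} → Mia is next (Mia > Carol; Mia > Kate).
  Step 2: remaining {Carol, Leo, Pat, Kate}; on the smaller side: {Carol, Leo, Pat} → Kate is next (Kate > Pat).
  Step 3: remaining {Carol, Leo, Pat}; on the smaller side: {Carol, Leo} → Pat is next (Pat > Leo).
  Step 4: remaining {Carol, Leo}; on the smaller side: {Carol} → Leo is next (Leo > Carol).
  Step 5: only Carol remains → lowest.
Final ranking (highest to lowest):

Mia > Kate > Pat > Leo > Carol


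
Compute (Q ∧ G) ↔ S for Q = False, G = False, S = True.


Q = False, G = False, S = True
Step 1: Q ∧ G = False AND False = False
Step 2: (False) ↔ S: true when both sides have same truth value.
Result: False ↔ True = False

False


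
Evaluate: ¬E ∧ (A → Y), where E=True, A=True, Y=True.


E = True, A = True, Y = True
Expression: ¬E ∧ (A → Y)
Step 1: ¬E = NOT True = False
Step 2: A → Y = True → True (false only if A=True, Y=False) = True
Step 3: (False) ∧ (True) = False AND True = False

False


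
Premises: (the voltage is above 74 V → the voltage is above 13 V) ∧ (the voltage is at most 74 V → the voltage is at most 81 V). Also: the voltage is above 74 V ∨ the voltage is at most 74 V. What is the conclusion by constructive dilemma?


Constructive dilemma: (P → Q) ∧ (R → S), P ∨ R ⊢ Q ∨ S
Premise 1: the voltage is above 74 V → the voltage is above 13 V
Premise 2: the voltage is at most 74 V → the voltage is at most 81 V
Premise 3: the voltage is above 74 V ∨ the voltage is at most 74 V
Case 1: Assuming the voltage is above 74 V, then by Premise 1, the voltage is above 13 V.
Case 2: Assuming the voltage is at most 74 V, then by Premise 2, the voltage is at most 81 V.
Since one of the voltage is above 74 V or the voltage is at most 74 V must hold, we get the voltage is above 13 V or the voltage is at most 81 V.

The voltage is above 13 V or the voltage is at most 81 V.


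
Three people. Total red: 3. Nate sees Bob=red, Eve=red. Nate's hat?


Total red = 3, seen red = 2
Own red = 3 - 2 = 1
Nate's hat is red.

red


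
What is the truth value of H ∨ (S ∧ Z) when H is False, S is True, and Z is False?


H = False, S = True, Z = False
Step 1: S ∧ Z = True AND False = False
Step 2: H ∨ False = False OR False = False
AND evaluated first (higher precedence); then OR applied.

False


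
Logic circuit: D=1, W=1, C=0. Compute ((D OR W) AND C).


D OR W = 1|1 = 1
1 AND 0 = 0

0


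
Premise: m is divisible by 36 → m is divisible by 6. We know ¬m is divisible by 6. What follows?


Modus tollens: P → Q, ¬Q ⊢ ¬P
P: m is divisible by 36
Q: m is divisible by 6
We have P → Q and Q is false.
By modus tollens, P must be false.

It is not the case that m is divisible by 36


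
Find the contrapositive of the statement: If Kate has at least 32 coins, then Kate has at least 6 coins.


Original: If Kate has at least 32 coins, then Kate has at least 6 coins
Contrapositive: If ¬Q, then ¬P
Negate Q: not (Kate has at least 6 coins)
Negate P: not (Kate has at least 32 coins)

If not (Kate has at least 6 coins), then not (Kate has at least 32 coins).


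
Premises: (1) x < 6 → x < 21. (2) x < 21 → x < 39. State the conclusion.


Hypothetical syllogism: P → Q, Q → R ⊢ P → R
Premise 1: x < 6 → x < 21
Premise 2: x < 21 → x < 39
Chain the implications: the middle term (x < 21) links the two.
Conclusion: If x < 6, then x < 39.

If x < 6, then x < 39.


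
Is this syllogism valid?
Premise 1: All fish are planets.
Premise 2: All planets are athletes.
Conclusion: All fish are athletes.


Premise 1: All fish are planets.
Premise 2: All planets are athletes.
Conclusion: All fish are athletes.
Barbara syllogism (AAA-1): All A are B, All B are C → All A are C.
Middle term (planets) distributed in premise 2.

Valid


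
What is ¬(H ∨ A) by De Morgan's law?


De Morgan's law: ¬(P ∨ Q) ≡ ¬P ∧ ¬Q
¬(H ∨ A) = ¬H ∧ ¬A

¬H ∧ ¬A


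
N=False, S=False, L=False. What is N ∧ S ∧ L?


N = False, S = False, L = False
Expression: N ∧ S ∧ L
Step 1: N ∧ S = False AND False = False
Step 2: (False) ∧ L = False AND False = False

False


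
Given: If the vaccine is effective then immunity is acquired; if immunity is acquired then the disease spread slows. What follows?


Hypothetical syllogism: P → Q, Q → R ⊢ P → R
Premise 1: the vaccine is effective → immunity is acquired
Premise 2: immunity is acquired → the disease spread slows
Chain the implications: the middle term (immunity is acquired) links the two.
Conclusion: If the vaccine is effective, then the disease spread slows.

If the vaccine is effective, then the disease spread slows.


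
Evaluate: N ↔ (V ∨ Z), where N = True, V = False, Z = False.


N = True, V = False, Z = False
Step 1: V ∨ Z = False OR False = False
Step 2: N ↔ (False): true when both sides have same truth value.
Result: True ↔ False = False

False


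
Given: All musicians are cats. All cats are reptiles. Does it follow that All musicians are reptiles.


Premise 1: All musicians are cats.
Premise 2: All cats are reptiles.
Conclusion: All musicians are reptiles.
Barbara syllogism (AAA-1): All A are B, All B are C → All A are C.
Middle term (cats) distributed in premise 2.

Valid


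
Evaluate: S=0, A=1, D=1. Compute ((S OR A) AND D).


S OR A = 0|1 = 1
1 AND 1 = 1

1


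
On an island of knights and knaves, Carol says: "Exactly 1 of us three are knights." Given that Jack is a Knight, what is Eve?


Carol claims exactly 1 knights among Carol, Jack, Eve.
Given: Jack is a Knight.

Case 1: Carol is a Knight (tells truth)
  Then exactly 1 of the three are knights.
  Counting Carol, Jack: 2 knight(s) so far. Need -1 more → impossible.
Case 2: Carol is a Knave (lies)
  Then the count is NOT 1.
  If Eve = Knave, count = 1 = 1 → claim would be true, contradicts lie.
  If Eve = Knight, count = 2 ≠ 1 → lie confirmed ✓

Eve is a Knight.

Knight
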